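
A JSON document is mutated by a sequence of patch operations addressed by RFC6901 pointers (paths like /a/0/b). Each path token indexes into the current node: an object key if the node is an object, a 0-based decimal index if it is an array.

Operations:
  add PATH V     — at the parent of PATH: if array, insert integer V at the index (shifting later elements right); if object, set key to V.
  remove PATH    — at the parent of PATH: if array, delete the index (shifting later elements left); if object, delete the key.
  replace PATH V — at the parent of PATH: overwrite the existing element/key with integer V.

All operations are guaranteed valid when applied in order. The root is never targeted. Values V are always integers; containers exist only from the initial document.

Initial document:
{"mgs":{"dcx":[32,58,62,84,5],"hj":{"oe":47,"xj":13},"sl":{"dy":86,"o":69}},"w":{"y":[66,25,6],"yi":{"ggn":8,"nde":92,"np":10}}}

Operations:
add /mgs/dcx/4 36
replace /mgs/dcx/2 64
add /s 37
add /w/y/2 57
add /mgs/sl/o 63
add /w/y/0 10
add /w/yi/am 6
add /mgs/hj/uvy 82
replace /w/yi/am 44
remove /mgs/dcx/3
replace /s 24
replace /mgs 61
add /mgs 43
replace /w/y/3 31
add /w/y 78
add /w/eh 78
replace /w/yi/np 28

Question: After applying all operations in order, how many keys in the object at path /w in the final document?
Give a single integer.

After op 1 (add /mgs/dcx/4 36): {"mgs":{"dcx":[32,58,62,84,36,5],"hj":{"oe":47,"xj":13},"sl":{"dy":86,"o":69}},"w":{"y":[66,25,6],"yi":{"ggn":8,"nde":92,"np":10}}}
After op 2 (replace /mgs/dcx/2 64): {"mgs":{"dcx":[32,58,64,84,36,5],"hj":{"oe":47,"xj":13},"sl":{"dy":86,"o":69}},"w":{"y":[66,25,6],"yi":{"ggn":8,"nde":92,"np":10}}}
After op 3 (add /s 37): {"mgs":{"dcx":[32,58,64,84,36,5],"hj":{"oe":47,"xj":13},"sl":{"dy":86,"o":69}},"s":37,"w":{"y":[66,25,6],"yi":{"ggn":8,"nde":92,"np":10}}}
After op 4 (add /w/y/2 57): {"mgs":{"dcx":[32,58,64,84,36,5],"hj":{"oe":47,"xj":13},"sl":{"dy":86,"o":69}},"s":37,"w":{"y":[66,25,57,6],"yi":{"ggn":8,"nde":92,"np":10}}}
After op 5 (add /mgs/sl/o 63): {"mgs":{"dcx":[32,58,64,84,36,5],"hj":{"oe":47,"xj":13},"sl":{"dy":86,"o":63}},"s":37,"w":{"y":[66,25,57,6],"yi":{"ggn":8,"nde":92,"np":10}}}
After op 6 (add /w/y/0 10): {"mgs":{"dcx":[32,58,64,84,36,5],"hj":{"oe":47,"xj":13},"sl":{"dy":86,"o":63}},"s":37,"w":{"y":[10,66,25,57,6],"yi":{"ggn":8,"nde":92,"np":10}}}
After op 7 (add /w/yi/am 6): {"mgs":{"dcx":[32,58,64,84,36,5],"hj":{"oe":47,"xj":13},"sl":{"dy":86,"o":63}},"s":37,"w":{"y":[10,66,25,57,6],"yi":{"am":6,"ggn":8,"nde":92,"np":10}}}
After op 8 (add /mgs/hj/uvy 82): {"mgs":{"dcx":[32,58,64,84,36,5],"hj":{"oe":47,"uvy":82,"xj":13},"sl":{"dy":86,"o":63}},"s":37,"w":{"y":[10,66,25,57,6],"yi":{"am":6,"ggn":8,"nde":92,"np":10}}}
After op 9 (replace /w/yi/am 44): {"mgs":{"dcx":[32,58,64,84,36,5],"hj":{"oe":47,"uvy":82,"xj":13},"sl":{"dy":86,"o":63}},"s":37,"w":{"y":[10,66,25,57,6],"yi":{"am":44,"ggn":8,"nde":92,"np":10}}}
After op 10 (remove /mgs/dcx/3): {"mgs":{"dcx":[32,58,64,36,5],"hj":{"oe":47,"uvy":82,"xj":13},"sl":{"dy":86,"o":63}},"s":37,"w":{"y":[10,66,25,57,6],"yi":{"am":44,"ggn":8,"nde":92,"np":10}}}
After op 11 (replace /s 24): {"mgs":{"dcx":[32,58,64,36,5],"hj":{"oe":47,"uvy":82,"xj":13},"sl":{"dy":86,"o":63}},"s":24,"w":{"y":[10,66,25,57,6],"yi":{"am":44,"ggn":8,"nde":92,"np":10}}}
After op 12 (replace /mgs 61): {"mgs":61,"s":24,"w":{"y":[10,66,25,57,6],"yi":{"am":44,"ggn":8,"nde":92,"np":10}}}
After op 13 (add /mgs 43): {"mgs":43,"s":24,"w":{"y":[10,66,25,57,6],"yi":{"am":44,"ggn":8,"nde":92,"np":10}}}
After op 14 (replace /w/y/3 31): {"mgs":43,"s":24,"w":{"y":[10,66,25,31,6],"yi":{"am":44,"ggn":8,"nde":92,"np":10}}}
After op 15 (add /w/y 78): {"mgs":43,"s":24,"w":{"y":78,"yi":{"am":44,"ggn":8,"nde":92,"np":10}}}
After op 16 (add /w/eh 78): {"mgs":43,"s":24,"w":{"eh":78,"y":78,"yi":{"am":44,"ggn":8,"nde":92,"np":10}}}
After op 17 (replace /w/yi/np 28): {"mgs":43,"s":24,"w":{"eh":78,"y":78,"yi":{"am":44,"ggn":8,"nde":92,"np":28}}}
Size at path /w: 3

Answer: 3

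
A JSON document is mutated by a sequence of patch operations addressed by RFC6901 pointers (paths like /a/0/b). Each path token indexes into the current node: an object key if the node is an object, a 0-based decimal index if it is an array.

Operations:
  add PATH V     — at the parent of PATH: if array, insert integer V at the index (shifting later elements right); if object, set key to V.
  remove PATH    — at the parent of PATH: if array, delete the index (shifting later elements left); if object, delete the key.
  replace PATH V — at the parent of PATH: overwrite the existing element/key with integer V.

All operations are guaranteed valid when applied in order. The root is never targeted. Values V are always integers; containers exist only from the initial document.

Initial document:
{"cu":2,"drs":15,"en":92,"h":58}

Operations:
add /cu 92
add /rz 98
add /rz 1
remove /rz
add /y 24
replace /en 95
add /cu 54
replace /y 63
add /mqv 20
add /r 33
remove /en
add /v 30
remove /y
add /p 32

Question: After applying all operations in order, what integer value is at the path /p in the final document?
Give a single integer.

Answer: 32

Derivation:
After op 1 (add /cu 92): {"cu":92,"drs":15,"en":92,"h":58}
After op 2 (add /rz 98): {"cu":92,"drs":15,"en":92,"h":58,"rz":98}
After op 3 (add /rz 1): {"cu":92,"drs":15,"en":92,"h":58,"rz":1}
After op 4 (remove /rz): {"cu":92,"drs":15,"en":92,"h":58}
After op 5 (add /y 24): {"cu":92,"drs":15,"en":92,"h":58,"y":24}
After op 6 (replace /en 95): {"cu":92,"drs":15,"en":95,"h":58,"y":24}
After op 7 (add /cu 54): {"cu":54,"drs":15,"en":95,"h":58,"y":24}
After op 8 (replace /y 63): {"cu":54,"drs":15,"en":95,"h":58,"y":63}
After op 9 (add /mqv 20): {"cu":54,"drs":15,"en":95,"h":58,"mqv":20,"y":63}
After op 10 (add /r 33): {"cu":54,"drs":15,"en":95,"h":58,"mqv":20,"r":33,"y":63}
After op 11 (remove /en): {"cu":54,"drs":15,"h":58,"mqv":20,"r":33,"y":63}
After op 12 (add /v 30): {"cu":54,"drs":15,"h":58,"mqv":20,"r":33,"v":30,"y":63}
After op 13 (remove /y): {"cu":54,"drs":15,"h":58,"mqv":20,"r":33,"v":30}
After op 14 (add /p 32): {"cu":54,"drs":15,"h":58,"mqv":20,"p":32,"r":33,"v":30}
Value at /p: 32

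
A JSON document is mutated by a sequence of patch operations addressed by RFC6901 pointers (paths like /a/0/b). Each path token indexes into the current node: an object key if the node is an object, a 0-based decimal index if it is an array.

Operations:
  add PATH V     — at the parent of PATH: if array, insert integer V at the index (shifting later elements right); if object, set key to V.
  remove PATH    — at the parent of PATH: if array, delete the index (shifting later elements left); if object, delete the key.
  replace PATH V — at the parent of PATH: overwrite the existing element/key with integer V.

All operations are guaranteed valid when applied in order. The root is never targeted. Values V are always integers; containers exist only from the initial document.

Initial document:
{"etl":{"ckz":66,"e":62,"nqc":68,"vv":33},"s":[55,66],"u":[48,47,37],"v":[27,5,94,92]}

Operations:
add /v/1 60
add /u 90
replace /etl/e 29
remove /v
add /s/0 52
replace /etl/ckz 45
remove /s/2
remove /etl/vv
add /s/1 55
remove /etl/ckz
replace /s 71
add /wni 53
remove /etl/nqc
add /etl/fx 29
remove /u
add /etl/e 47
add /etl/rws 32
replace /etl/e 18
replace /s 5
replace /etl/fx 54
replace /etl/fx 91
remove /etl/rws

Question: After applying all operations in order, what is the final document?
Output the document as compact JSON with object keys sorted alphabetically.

Answer: {"etl":{"e":18,"fx":91},"s":5,"wni":53}

Derivation:
After op 1 (add /v/1 60): {"etl":{"ckz":66,"e":62,"nqc":68,"vv":33},"s":[55,66],"u":[48,47,37],"v":[27,60,5,94,92]}
After op 2 (add /u 90): {"etl":{"ckz":66,"e":62,"nqc":68,"vv":33},"s":[55,66],"u":90,"v":[27,60,5,94,92]}
After op 3 (replace /etl/e 29): {"etl":{"ckz":66,"e":29,"nqc":68,"vv":33},"s":[55,66],"u":90,"v":[27,60,5,94,92]}
After op 4 (remove /v): {"etl":{"ckz":66,"e":29,"nqc":68,"vv":33},"s":[55,66],"u":90}
After op 5 (add /s/0 52): {"etl":{"ckz":66,"e":29,"nqc":68,"vv":33},"s":[52,55,66],"u":90}
After op 6 (replace /etl/ckz 45): {"etl":{"ckz":45,"e":29,"nqc":68,"vv":33},"s":[52,55,66],"u":90}
After op 7 (remove /s/2): {"etl":{"ckz":45,"e":29,"nqc":68,"vv":33},"s":[52,55],"u":90}
After op 8 (remove /etl/vv): {"etl":{"ckz":45,"e":29,"nqc":68},"s":[52,55],"u":90}
After op 9 (add /s/1 55): {"etl":{"ckz":45,"e":29,"nqc":68},"s":[52,55,55],"u":90}
After op 10 (remove /etl/ckz): {"etl":{"e":29,"nqc":68},"s":[52,55,55],"u":90}
After op 11 (replace /s 71): {"etl":{"e":29,"nqc":68},"s":71,"u":90}
After op 12 (add /wni 53): {"etl":{"e":29,"nqc":68},"s":71,"u":90,"wni":53}
After op 13 (remove /etl/nqc): {"etl":{"e":29},"s":71,"u":90,"wni":53}
After op 14 (add /etl/fx 29): {"etl":{"e":29,"fx":29},"s":71,"u":90,"wni":53}
After op 15 (remove /u): {"etl":{"e":29,"fx":29},"s":71,"wni":53}
After op 16 (add /etl/e 47): {"etl":{"e":47,"fx":29},"s":71,"wni":53}
After op 17 (add /etl/rws 32): {"etl":{"e":47,"fx":29,"rws":32},"s":71,"wni":53}
After op 18 (replace /etl/e 18): {"etl":{"e":18,"fx":29,"rws":32},"s":71,"wni":53}
After op 19 (replace /s 5): {"etl":{"e":18,"fx":29,"rws":32},"s":5,"wni":53}
After op 20 (replace /etl/fx 54): {"etl":{"e":18,"fx":54,"rws":32},"s":5,"wni":53}
After op 21 (replace /etl/fx 91): {"etl":{"e":18,"fx":91,"rws":32},"s":5,"wni":53}
After op 22 (remove /etl/rws): {"etl":{"e":18,"fx":91},"s":5,"wni":53}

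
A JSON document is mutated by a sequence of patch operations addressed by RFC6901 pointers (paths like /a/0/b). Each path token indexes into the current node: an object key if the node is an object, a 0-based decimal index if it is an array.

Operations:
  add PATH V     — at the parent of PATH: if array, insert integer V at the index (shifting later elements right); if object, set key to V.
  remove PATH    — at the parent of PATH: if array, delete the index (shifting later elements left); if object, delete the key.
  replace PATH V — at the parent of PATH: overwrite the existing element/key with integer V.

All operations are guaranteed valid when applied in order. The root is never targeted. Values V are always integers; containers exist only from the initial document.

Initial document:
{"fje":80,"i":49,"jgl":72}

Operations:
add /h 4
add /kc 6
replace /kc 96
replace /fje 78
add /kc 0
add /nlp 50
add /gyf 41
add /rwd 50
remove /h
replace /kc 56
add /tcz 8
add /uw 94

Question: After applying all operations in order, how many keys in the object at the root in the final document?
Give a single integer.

Answer: 9

Derivation:
After op 1 (add /h 4): {"fje":80,"h":4,"i":49,"jgl":72}
After op 2 (add /kc 6): {"fje":80,"h":4,"i":49,"jgl":72,"kc":6}
After op 3 (replace /kc 96): {"fje":80,"h":4,"i":49,"jgl":72,"kc":96}
After op 4 (replace /fje 78): {"fje":78,"h":4,"i":49,"jgl":72,"kc":96}
After op 5 (add /kc 0): {"fje":78,"h":4,"i":49,"jgl":72,"kc":0}
After op 6 (add /nlp 50): {"fje":78,"h":4,"i":49,"jgl":72,"kc":0,"nlp":50}
After op 7 (add /gyf 41): {"fje":78,"gyf":41,"h":4,"i":49,"jgl":72,"kc":0,"nlp":50}
After op 8 (add /rwd 50): {"fje":78,"gyf":41,"h":4,"i":49,"jgl":72,"kc":0,"nlp":50,"rwd":50}
After op 9 (remove /h): {"fje":78,"gyf":41,"i":49,"jgl":72,"kc":0,"nlp":50,"rwd":50}
After op 10 (replace /kc 56): {"fje":78,"gyf":41,"i":49,"jgl":72,"kc":56,"nlp":50,"rwd":50}
After op 11 (add /tcz 8): {"fje":78,"gyf":41,"i":49,"jgl":72,"kc":56,"nlp":50,"rwd":50,"tcz":8}
After op 12 (add /uw 94): {"fje":78,"gyf":41,"i":49,"jgl":72,"kc":56,"nlp":50,"rwd":50,"tcz":8,"uw":94}
Size at the root: 9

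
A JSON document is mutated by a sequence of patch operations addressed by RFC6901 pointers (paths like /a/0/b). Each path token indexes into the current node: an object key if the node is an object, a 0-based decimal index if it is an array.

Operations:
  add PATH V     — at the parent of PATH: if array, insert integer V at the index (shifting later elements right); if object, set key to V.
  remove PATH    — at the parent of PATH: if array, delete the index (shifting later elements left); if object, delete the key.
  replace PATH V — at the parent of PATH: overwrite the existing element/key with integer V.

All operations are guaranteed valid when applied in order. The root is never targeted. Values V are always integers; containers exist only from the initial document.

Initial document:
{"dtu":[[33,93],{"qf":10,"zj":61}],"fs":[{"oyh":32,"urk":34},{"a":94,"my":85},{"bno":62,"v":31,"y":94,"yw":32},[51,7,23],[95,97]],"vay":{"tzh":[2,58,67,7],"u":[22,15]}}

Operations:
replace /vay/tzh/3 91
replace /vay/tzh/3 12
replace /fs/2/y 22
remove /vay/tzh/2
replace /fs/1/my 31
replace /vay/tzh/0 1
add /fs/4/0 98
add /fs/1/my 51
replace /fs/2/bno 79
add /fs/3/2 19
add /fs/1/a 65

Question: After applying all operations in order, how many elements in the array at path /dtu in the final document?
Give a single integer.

Answer: 2

Derivation:
After op 1 (replace /vay/tzh/3 91): {"dtu":[[33,93],{"qf":10,"zj":61}],"fs":[{"oyh":32,"urk":34},{"a":94,"my":85},{"bno":62,"v":31,"y":94,"yw":32},[51,7,23],[95,97]],"vay":{"tzh":[2,58,67,91],"u":[22,15]}}
After op 2 (replace /vay/tzh/3 12): {"dtu":[[33,93],{"qf":10,"zj":61}],"fs":[{"oyh":32,"urk":34},{"a":94,"my":85},{"bno":62,"v":31,"y":94,"yw":32},[51,7,23],[95,97]],"vay":{"tzh":[2,58,67,12],"u":[22,15]}}
After op 3 (replace /fs/2/y 22): {"dtu":[[33,93],{"qf":10,"zj":61}],"fs":[{"oyh":32,"urk":34},{"a":94,"my":85},{"bno":62,"v":31,"y":22,"yw":32},[51,7,23],[95,97]],"vay":{"tzh":[2,58,67,12],"u":[22,15]}}
After op 4 (remove /vay/tzh/2): {"dtu":[[33,93],{"qf":10,"zj":61}],"fs":[{"oyh":32,"urk":34},{"a":94,"my":85},{"bno":62,"v":31,"y":22,"yw":32},[51,7,23],[95,97]],"vay":{"tzh":[2,58,12],"u":[22,15]}}
After op 5 (replace /fs/1/my 31): {"dtu":[[33,93],{"qf":10,"zj":61}],"fs":[{"oyh":32,"urk":34},{"a":94,"my":31},{"bno":62,"v":31,"y":22,"yw":32},[51,7,23],[95,97]],"vay":{"tzh":[2,58,12],"u":[22,15]}}
After op 6 (replace /vay/tzh/0 1): {"dtu":[[33,93],{"qf":10,"zj":61}],"fs":[{"oyh":32,"urk":34},{"a":94,"my":31},{"bno":62,"v":31,"y":22,"yw":32},[51,7,23],[95,97]],"vay":{"tzh":[1,58,12],"u":[22,15]}}
After op 7 (add /fs/4/0 98): {"dtu":[[33,93],{"qf":10,"zj":61}],"fs":[{"oyh":32,"urk":34},{"a":94,"my":31},{"bno":62,"v":31,"y":22,"yw":32},[51,7,23],[98,95,97]],"vay":{"tzh":[1,58,12],"u":[22,15]}}
After op 8 (add /fs/1/my 51): {"dtu":[[33,93],{"qf":10,"zj":61}],"fs":[{"oyh":32,"urk":34},{"a":94,"my":51},{"bno":62,"v":31,"y":22,"yw":32},[51,7,23],[98,95,97]],"vay":{"tzh":[1,58,12],"u":[22,15]}}
After op 9 (replace /fs/2/bno 79): {"dtu":[[33,93],{"qf":10,"zj":61}],"fs":[{"oyh":32,"urk":34},{"a":94,"my":51},{"bno":79,"v":31,"y":22,"yw":32},[51,7,23],[98,95,97]],"vay":{"tzh":[1,58,12],"u":[22,15]}}
After op 10 (add /fs/3/2 19): {"dtu":[[33,93],{"qf":10,"zj":61}],"fs":[{"oyh":32,"urk":34},{"a":94,"my":51},{"bno":79,"v":31,"y":22,"yw":32},[51,7,19,23],[98,95,97]],"vay":{"tzh":[1,58,12],"u":[22,15]}}
After op 11 (add /fs/1/a 65): {"dtu":[[33,93],{"qf":10,"zj":61}],"fs":[{"oyh":32,"urk":34},{"a":65,"my":51},{"bno":79,"v":31,"y":22,"yw":32},[51,7,19,23],[98,95,97]],"vay":{"tzh":[1,58,12],"u":[22,15]}}
Size at path /dtu: 2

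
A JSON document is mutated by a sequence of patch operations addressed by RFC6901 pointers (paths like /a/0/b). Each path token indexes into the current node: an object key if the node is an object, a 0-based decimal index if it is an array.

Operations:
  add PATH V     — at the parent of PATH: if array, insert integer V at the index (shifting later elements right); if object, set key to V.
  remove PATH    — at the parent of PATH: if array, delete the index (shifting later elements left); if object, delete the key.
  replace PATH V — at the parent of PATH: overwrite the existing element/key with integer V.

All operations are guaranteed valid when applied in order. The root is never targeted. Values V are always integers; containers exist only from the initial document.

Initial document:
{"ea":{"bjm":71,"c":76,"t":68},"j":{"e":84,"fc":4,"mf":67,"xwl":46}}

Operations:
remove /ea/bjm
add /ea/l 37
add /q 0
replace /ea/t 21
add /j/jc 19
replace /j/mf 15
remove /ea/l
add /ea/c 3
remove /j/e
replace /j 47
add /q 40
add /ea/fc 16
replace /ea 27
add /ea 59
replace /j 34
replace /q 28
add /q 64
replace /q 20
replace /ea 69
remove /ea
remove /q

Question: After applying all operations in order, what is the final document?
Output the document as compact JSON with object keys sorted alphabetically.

Answer: {"j":34}

Derivation:
After op 1 (remove /ea/bjm): {"ea":{"c":76,"t":68},"j":{"e":84,"fc":4,"mf":67,"xwl":46}}
After op 2 (add /ea/l 37): {"ea":{"c":76,"l":37,"t":68},"j":{"e":84,"fc":4,"mf":67,"xwl":46}}
After op 3 (add /q 0): {"ea":{"c":76,"l":37,"t":68},"j":{"e":84,"fc":4,"mf":67,"xwl":46},"q":0}
After op 4 (replace /ea/t 21): {"ea":{"c":76,"l":37,"t":21},"j":{"e":84,"fc":4,"mf":67,"xwl":46},"q":0}
After op 5 (add /j/jc 19): {"ea":{"c":76,"l":37,"t":21},"j":{"e":84,"fc":4,"jc":19,"mf":67,"xwl":46},"q":0}
After op 6 (replace /j/mf 15): {"ea":{"c":76,"l":37,"t":21},"j":{"e":84,"fc":4,"jc":19,"mf":15,"xwl":46},"q":0}
After op 7 (remove /ea/l): {"ea":{"c":76,"t":21},"j":{"e":84,"fc":4,"jc":19,"mf":15,"xwl":46},"q":0}
After op 8 (add /ea/c 3): {"ea":{"c":3,"t":21},"j":{"e":84,"fc":4,"jc":19,"mf":15,"xwl":46},"q":0}
After op 9 (remove /j/e): {"ea":{"c":3,"t":21},"j":{"fc":4,"jc":19,"mf":15,"xwl":46},"q":0}
After op 10 (replace /j 47): {"ea":{"c":3,"t":21},"j":47,"q":0}
After op 11 (add /q 40): {"ea":{"c":3,"t":21},"j":47,"q":40}
After op 12 (add /ea/fc 16): {"ea":{"c":3,"fc":16,"t":21},"j":47,"q":40}
After op 13 (replace /ea 27): {"ea":27,"j":47,"q":40}
After op 14 (add /ea 59): {"ea":59,"j":47,"q":40}
After op 15 (replace /j 34): {"ea":59,"j":34,"q":40}
After op 16 (replace /q 28): {"ea":59,"j":34,"q":28}
After op 17 (add /q 64): {"ea":59,"j":34,"q":64}
After op 18 (replace /q 20): {"ea":59,"j":34,"q":20}
After op 19 (replace /ea 69): {"ea":69,"j":34,"q":20}
After op 20 (remove /ea): {"j":34,"q":20}
After op 21 (remove /q): {"j":34}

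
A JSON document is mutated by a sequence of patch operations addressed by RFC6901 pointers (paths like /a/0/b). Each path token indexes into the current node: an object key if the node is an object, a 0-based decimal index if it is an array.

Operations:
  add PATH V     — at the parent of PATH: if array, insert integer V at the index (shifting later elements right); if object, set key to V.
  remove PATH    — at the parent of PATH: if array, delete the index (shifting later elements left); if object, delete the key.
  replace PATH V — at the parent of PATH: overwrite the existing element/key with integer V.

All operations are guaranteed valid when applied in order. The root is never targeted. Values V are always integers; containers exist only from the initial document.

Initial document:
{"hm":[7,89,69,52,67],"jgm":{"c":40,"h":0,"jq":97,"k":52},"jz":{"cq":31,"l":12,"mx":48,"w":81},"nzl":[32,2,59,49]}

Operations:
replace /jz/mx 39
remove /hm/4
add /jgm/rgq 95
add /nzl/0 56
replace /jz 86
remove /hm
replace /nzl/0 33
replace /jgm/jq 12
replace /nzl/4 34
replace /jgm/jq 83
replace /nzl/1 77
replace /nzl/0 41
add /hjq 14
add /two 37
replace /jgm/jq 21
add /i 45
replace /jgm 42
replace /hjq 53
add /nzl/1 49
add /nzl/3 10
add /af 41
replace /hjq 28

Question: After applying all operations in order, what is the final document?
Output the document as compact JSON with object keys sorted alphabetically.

After op 1 (replace /jz/mx 39): {"hm":[7,89,69,52,67],"jgm":{"c":40,"h":0,"jq":97,"k":52},"jz":{"cq":31,"l":12,"mx":39,"w":81},"nzl":[32,2,59,49]}
After op 2 (remove /hm/4): {"hm":[7,89,69,52],"jgm":{"c":40,"h":0,"jq":97,"k":52},"jz":{"cq":31,"l":12,"mx":39,"w":81},"nzl":[32,2,59,49]}
After op 3 (add /jgm/rgq 95): {"hm":[7,89,69,52],"jgm":{"c":40,"h":0,"jq":97,"k":52,"rgq":95},"jz":{"cq":31,"l":12,"mx":39,"w":81},"nzl":[32,2,59,49]}
After op 4 (add /nzl/0 56): {"hm":[7,89,69,52],"jgm":{"c":40,"h":0,"jq":97,"k":52,"rgq":95},"jz":{"cq":31,"l":12,"mx":39,"w":81},"nzl":[56,32,2,59,49]}
After op 5 (replace /jz 86): {"hm":[7,89,69,52],"jgm":{"c":40,"h":0,"jq":97,"k":52,"rgq":95},"jz":86,"nzl":[56,32,2,59,49]}
After op 6 (remove /hm): {"jgm":{"c":40,"h":0,"jq":97,"k":52,"rgq":95},"jz":86,"nzl":[56,32,2,59,49]}
After op 7 (replace /nzl/0 33): {"jgm":{"c":40,"h":0,"jq":97,"k":52,"rgq":95},"jz":86,"nzl":[33,32,2,59,49]}
After op 8 (replace /jgm/jq 12): {"jgm":{"c":40,"h":0,"jq":12,"k":52,"rgq":95},"jz":86,"nzl":[33,32,2,59,49]}
After op 9 (replace /nzl/4 34): {"jgm":{"c":40,"h":0,"jq":12,"k":52,"rgq":95},"jz":86,"nzl":[33,32,2,59,34]}
After op 10 (replace /jgm/jq 83): {"jgm":{"c":40,"h":0,"jq":83,"k":52,"rgq":95},"jz":86,"nzl":[33,32,2,59,34]}
After op 11 (replace /nzl/1 77): {"jgm":{"c":40,"h":0,"jq":83,"k":52,"rgq":95},"jz":86,"nzl":[33,77,2,59,34]}
After op 12 (replace /nzl/0 41): {"jgm":{"c":40,"h":0,"jq":83,"k":52,"rgq":95},"jz":86,"nzl":[41,77,2,59,34]}
After op 13 (add /hjq 14): {"hjq":14,"jgm":{"c":40,"h":0,"jq":83,"k":52,"rgq":95},"jz":86,"nzl":[41,77,2,59,34]}
After op 14 (add /two 37): {"hjq":14,"jgm":{"c":40,"h":0,"jq":83,"k":52,"rgq":95},"jz":86,"nzl":[41,77,2,59,34],"two":37}
After op 15 (replace /jgm/jq 21): {"hjq":14,"jgm":{"c":40,"h":0,"jq":21,"k":52,"rgq":95},"jz":86,"nzl":[41,77,2,59,34],"two":37}
After op 16 (add /i 45): {"hjq":14,"i":45,"jgm":{"c":40,"h":0,"jq":21,"k":52,"rgq":95},"jz":86,"nzl":[41,77,2,59,34],"two":37}
After op 17 (replace /jgm 42): {"hjq":14,"i":45,"jgm":42,"jz":86,"nzl":[41,77,2,59,34],"two":37}
After op 18 (replace /hjq 53): {"hjq":53,"i":45,"jgm":42,"jz":86,"nzl":[41,77,2,59,34],"two":37}
After op 19 (add /nzl/1 49): {"hjq":53,"i":45,"jgm":42,"jz":86,"nzl":[41,49,77,2,59,34],"two":37}
After op 20 (add /nzl/3 10): {"hjq":53,"i":45,"jgm":42,"jz":86,"nzl":[41,49,77,10,2,59,34],"two":37}
After op 21 (add /af 41): {"af":41,"hjq":53,"i":45,"jgm":42,"jz":86,"nzl":[41,49,77,10,2,59,34],"two":37}
After op 22 (replace /hjq 28): {"af":41,"hjq":28,"i":45,"jgm":42,"jz":86,"nzl":[41,49,77,10,2,59,34],"two":37}

Answer: {"af":41,"hjq":28,"i":45,"jgm":42,"jz":86,"nzl":[41,49,77,10,2,59,34],"two":37}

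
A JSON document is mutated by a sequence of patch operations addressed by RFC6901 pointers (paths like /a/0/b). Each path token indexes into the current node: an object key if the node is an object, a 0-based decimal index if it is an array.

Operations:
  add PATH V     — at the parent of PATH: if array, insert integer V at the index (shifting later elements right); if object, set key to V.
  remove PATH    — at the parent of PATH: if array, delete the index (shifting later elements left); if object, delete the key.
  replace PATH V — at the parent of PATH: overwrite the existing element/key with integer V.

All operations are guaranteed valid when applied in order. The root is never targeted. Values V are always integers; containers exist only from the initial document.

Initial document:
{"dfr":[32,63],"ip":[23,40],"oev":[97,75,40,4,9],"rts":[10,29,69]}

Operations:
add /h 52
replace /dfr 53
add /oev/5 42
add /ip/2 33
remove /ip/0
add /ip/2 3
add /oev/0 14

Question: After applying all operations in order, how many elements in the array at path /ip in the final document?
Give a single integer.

Answer: 3

Derivation:
After op 1 (add /h 52): {"dfr":[32,63],"h":52,"ip":[23,40],"oev":[97,75,40,4,9],"rts":[10,29,69]}
After op 2 (replace /dfr 53): {"dfr":53,"h":52,"ip":[23,40],"oev":[97,75,40,4,9],"rts":[10,29,69]}
After op 3 (add /oev/5 42): {"dfr":53,"h":52,"ip":[23,40],"oev":[97,75,40,4,9,42],"rts":[10,29,69]}
After op 4 (add /ip/2 33): {"dfr":53,"h":52,"ip":[23,40,33],"oev":[97,75,40,4,9,42],"rts":[10,29,69]}
After op 5 (remove /ip/0): {"dfr":53,"h":52,"ip":[40,33],"oev":[97,75,40,4,9,42],"rts":[10,29,69]}
After op 6 (add /ip/2 3): {"dfr":53,"h":52,"ip":[40,33,3],"oev":[97,75,40,4,9,42],"rts":[10,29,69]}
After op 7 (add /oev/0 14): {"dfr":53,"h":52,"ip":[40,33,3],"oev":[14,97,75,40,4,9,42],"rts":[10,29,69]}
Size at path /ip: 3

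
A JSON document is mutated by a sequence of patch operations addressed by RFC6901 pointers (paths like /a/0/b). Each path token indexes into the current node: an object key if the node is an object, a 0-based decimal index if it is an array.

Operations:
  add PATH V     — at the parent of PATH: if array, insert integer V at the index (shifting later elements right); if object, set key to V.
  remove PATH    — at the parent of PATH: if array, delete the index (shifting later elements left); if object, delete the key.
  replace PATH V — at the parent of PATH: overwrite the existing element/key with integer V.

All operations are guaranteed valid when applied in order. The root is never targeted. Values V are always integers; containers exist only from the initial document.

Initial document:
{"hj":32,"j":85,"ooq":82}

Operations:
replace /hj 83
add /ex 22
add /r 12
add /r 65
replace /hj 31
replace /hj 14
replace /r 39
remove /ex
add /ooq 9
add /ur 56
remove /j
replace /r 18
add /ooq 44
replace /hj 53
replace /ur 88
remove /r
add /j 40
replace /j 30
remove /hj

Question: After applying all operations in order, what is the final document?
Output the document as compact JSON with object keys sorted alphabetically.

After op 1 (replace /hj 83): {"hj":83,"j":85,"ooq":82}
After op 2 (add /ex 22): {"ex":22,"hj":83,"j":85,"ooq":82}
After op 3 (add /r 12): {"ex":22,"hj":83,"j":85,"ooq":82,"r":12}
After op 4 (add /r 65): {"ex":22,"hj":83,"j":85,"ooq":82,"r":65}
After op 5 (replace /hj 31): {"ex":22,"hj":31,"j":85,"ooq":82,"r":65}
After op 6 (replace /hj 14): {"ex":22,"hj":14,"j":85,"ooq":82,"r":65}
After op 7 (replace /r 39): {"ex":22,"hj":14,"j":85,"ooq":82,"r":39}
After op 8 (remove /ex): {"hj":14,"j":85,"ooq":82,"r":39}
After op 9 (add /ooq 9): {"hj":14,"j":85,"ooq":9,"r":39}
After op 10 (add /ur 56): {"hj":14,"j":85,"ooq":9,"r":39,"ur":56}
After op 11 (remove /j): {"hj":14,"ooq":9,"r":39,"ur":56}
After op 12 (replace /r 18): {"hj":14,"ooq":9,"r":18,"ur":56}
After op 13 (add /ooq 44): {"hj":14,"ooq":44,"r":18,"ur":56}
After op 14 (replace /hj 53): {"hj":53,"ooq":44,"r":18,"ur":56}
After op 15 (replace /ur 88): {"hj":53,"ooq":44,"r":18,"ur":88}
After op 16 (remove /r): {"hj":53,"ooq":44,"ur":88}
After op 17 (add /j 40): {"hj":53,"j":40,"ooq":44,"ur":88}
After op 18 (replace /j 30): {"hj":53,"j":30,"ooq":44,"ur":88}
After op 19 (remove /hj): {"j":30,"ooq":44,"ur":88}

Answer: {"j":30,"ooq":44,"ur":88}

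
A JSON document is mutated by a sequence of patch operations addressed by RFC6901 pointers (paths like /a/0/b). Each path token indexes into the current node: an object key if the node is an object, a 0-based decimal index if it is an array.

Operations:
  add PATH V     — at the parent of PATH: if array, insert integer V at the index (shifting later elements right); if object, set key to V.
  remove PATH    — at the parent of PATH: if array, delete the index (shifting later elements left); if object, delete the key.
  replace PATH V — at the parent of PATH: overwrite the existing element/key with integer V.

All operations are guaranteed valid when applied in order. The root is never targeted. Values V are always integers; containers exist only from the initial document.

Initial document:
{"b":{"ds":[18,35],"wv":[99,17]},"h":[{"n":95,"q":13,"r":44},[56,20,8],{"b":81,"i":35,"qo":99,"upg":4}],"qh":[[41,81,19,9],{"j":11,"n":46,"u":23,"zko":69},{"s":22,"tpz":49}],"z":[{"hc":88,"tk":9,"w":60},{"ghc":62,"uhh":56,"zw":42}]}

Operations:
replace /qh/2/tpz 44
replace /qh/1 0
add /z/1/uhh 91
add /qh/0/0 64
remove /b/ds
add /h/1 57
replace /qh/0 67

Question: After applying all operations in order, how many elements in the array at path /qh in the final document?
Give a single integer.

After op 1 (replace /qh/2/tpz 44): {"b":{"ds":[18,35],"wv":[99,17]},"h":[{"n":95,"q":13,"r":44},[56,20,8],{"b":81,"i":35,"qo":99,"upg":4}],"qh":[[41,81,19,9],{"j":11,"n":46,"u":23,"zko":69},{"s":22,"tpz":44}],"z":[{"hc":88,"tk":9,"w":60},{"ghc":62,"uhh":56,"zw":42}]}
After op 2 (replace /qh/1 0): {"b":{"ds":[18,35],"wv":[99,17]},"h":[{"n":95,"q":13,"r":44},[56,20,8],{"b":81,"i":35,"qo":99,"upg":4}],"qh":[[41,81,19,9],0,{"s":22,"tpz":44}],"z":[{"hc":88,"tk":9,"w":60},{"ghc":62,"uhh":56,"zw":42}]}
After op 3 (add /z/1/uhh 91): {"b":{"ds":[18,35],"wv":[99,17]},"h":[{"n":95,"q":13,"r":44},[56,20,8],{"b":81,"i":35,"qo":99,"upg":4}],"qh":[[41,81,19,9],0,{"s":22,"tpz":44}],"z":[{"hc":88,"tk":9,"w":60},{"ghc":62,"uhh":91,"zw":42}]}
After op 4 (add /qh/0/0 64): {"b":{"ds":[18,35],"wv":[99,17]},"h":[{"n":95,"q":13,"r":44},[56,20,8],{"b":81,"i":35,"qo":99,"upg":4}],"qh":[[64,41,81,19,9],0,{"s":22,"tpz":44}],"z":[{"hc":88,"tk":9,"w":60},{"ghc":62,"uhh":91,"zw":42}]}
After op 5 (remove /b/ds): {"b":{"wv":[99,17]},"h":[{"n":95,"q":13,"r":44},[56,20,8],{"b":81,"i":35,"qo":99,"upg":4}],"qh":[[64,41,81,19,9],0,{"s":22,"tpz":44}],"z":[{"hc":88,"tk":9,"w":60},{"ghc":62,"uhh":91,"zw":42}]}
After op 6 (add /h/1 57): {"b":{"wv":[99,17]},"h":[{"n":95,"q":13,"r":44},57,[56,20,8],{"b":81,"i":35,"qo":99,"upg":4}],"qh":[[64,41,81,19,9],0,{"s":22,"tpz":44}],"z":[{"hc":88,"tk":9,"w":60},{"ghc":62,"uhh":91,"zw":42}]}
After op 7 (replace /qh/0 67): {"b":{"wv":[99,17]},"h":[{"n":95,"q":13,"r":44},57,[56,20,8],{"b":81,"i":35,"qo":99,"upg":4}],"qh":[67,0,{"s":22,"tpz":44}],"z":[{"hc":88,"tk":9,"w":60},{"ghc":62,"uhh":91,"zw":42}]}
Size at path /qh: 3

Answer: 3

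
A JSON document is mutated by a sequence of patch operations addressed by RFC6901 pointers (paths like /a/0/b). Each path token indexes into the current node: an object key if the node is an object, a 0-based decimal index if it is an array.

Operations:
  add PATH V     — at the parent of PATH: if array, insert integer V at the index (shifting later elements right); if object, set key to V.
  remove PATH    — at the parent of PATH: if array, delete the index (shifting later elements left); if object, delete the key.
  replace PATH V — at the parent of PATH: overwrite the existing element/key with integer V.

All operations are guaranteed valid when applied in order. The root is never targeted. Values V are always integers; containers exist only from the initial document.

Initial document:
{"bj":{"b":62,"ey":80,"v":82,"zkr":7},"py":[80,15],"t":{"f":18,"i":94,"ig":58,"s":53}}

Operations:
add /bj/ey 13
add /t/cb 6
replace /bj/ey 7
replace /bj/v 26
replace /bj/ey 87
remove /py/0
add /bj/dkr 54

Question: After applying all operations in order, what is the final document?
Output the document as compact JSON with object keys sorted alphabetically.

Answer: {"bj":{"b":62,"dkr":54,"ey":87,"v":26,"zkr":7},"py":[15],"t":{"cb":6,"f":18,"i":94,"ig":58,"s":53}}

Derivation:
After op 1 (add /bj/ey 13): {"bj":{"b":62,"ey":13,"v":82,"zkr":7},"py":[80,15],"t":{"f":18,"i":94,"ig":58,"s":53}}
After op 2 (add /t/cb 6): {"bj":{"b":62,"ey":13,"v":82,"zkr":7},"py":[80,15],"t":{"cb":6,"f":18,"i":94,"ig":58,"s":53}}
After op 3 (replace /bj/ey 7): {"bj":{"b":62,"ey":7,"v":82,"zkr":7},"py":[80,15],"t":{"cb":6,"f":18,"i":94,"ig":58,"s":53}}
After op 4 (replace /bj/v 26): {"bj":{"b":62,"ey":7,"v":26,"zkr":7},"py":[80,15],"t":{"cb":6,"f":18,"i":94,"ig":58,"s":53}}
After op 5 (replace /bj/ey 87): {"bj":{"b":62,"ey":87,"v":26,"zkr":7},"py":[80,15],"t":{"cb":6,"f":18,"i":94,"ig":58,"s":53}}
After op 6 (remove /py/0): {"bj":{"b":62,"ey":87,"v":26,"zkr":7},"py":[15],"t":{"cb":6,"f":18,"i":94,"ig":58,"s":53}}
After op 7 (add /bj/dkr 54): {"bj":{"b":62,"dkr":54,"ey":87,"v":26,"zkr":7},"py":[15],"t":{"cb":6,"f":18,"i":94,"ig":58,"s":53}}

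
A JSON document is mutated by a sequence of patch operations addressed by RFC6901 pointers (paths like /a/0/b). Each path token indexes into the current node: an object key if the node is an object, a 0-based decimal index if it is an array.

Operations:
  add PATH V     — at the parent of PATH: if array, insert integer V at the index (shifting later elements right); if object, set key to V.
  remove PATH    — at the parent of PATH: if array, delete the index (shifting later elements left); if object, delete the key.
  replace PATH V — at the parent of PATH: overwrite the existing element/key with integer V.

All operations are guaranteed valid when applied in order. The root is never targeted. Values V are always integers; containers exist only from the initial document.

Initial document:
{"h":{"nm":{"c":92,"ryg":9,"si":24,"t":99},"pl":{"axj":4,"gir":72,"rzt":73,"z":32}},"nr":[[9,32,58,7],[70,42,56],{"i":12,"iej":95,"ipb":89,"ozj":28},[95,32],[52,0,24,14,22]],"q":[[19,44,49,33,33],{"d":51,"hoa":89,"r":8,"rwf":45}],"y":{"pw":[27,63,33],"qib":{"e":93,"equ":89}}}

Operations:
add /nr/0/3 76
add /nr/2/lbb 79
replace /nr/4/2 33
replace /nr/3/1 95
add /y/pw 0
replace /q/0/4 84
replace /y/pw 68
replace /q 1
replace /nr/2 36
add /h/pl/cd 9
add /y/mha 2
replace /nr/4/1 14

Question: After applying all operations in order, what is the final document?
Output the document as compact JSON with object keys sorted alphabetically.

After op 1 (add /nr/0/3 76): {"h":{"nm":{"c":92,"ryg":9,"si":24,"t":99},"pl":{"axj":4,"gir":72,"rzt":73,"z":32}},"nr":[[9,32,58,76,7],[70,42,56],{"i":12,"iej":95,"ipb":89,"ozj":28},[95,32],[52,0,24,14,22]],"q":[[19,44,49,33,33],{"d":51,"hoa":89,"r":8,"rwf":45}],"y":{"pw":[27,63,33],"qib":{"e":93,"equ":89}}}
After op 2 (add /nr/2/lbb 79): {"h":{"nm":{"c":92,"ryg":9,"si":24,"t":99},"pl":{"axj":4,"gir":72,"rzt":73,"z":32}},"nr":[[9,32,58,76,7],[70,42,56],{"i":12,"iej":95,"ipb":89,"lbb":79,"ozj":28},[95,32],[52,0,24,14,22]],"q":[[19,44,49,33,33],{"d":51,"hoa":89,"r":8,"rwf":45}],"y":{"pw":[27,63,33],"qib":{"e":93,"equ":89}}}
After op 3 (replace /nr/4/2 33): {"h":{"nm":{"c":92,"ryg":9,"si":24,"t":99},"pl":{"axj":4,"gir":72,"rzt":73,"z":32}},"nr":[[9,32,58,76,7],[70,42,56],{"i":12,"iej":95,"ipb":89,"lbb":79,"ozj":28},[95,32],[52,0,33,14,22]],"q":[[19,44,49,33,33],{"d":51,"hoa":89,"r":8,"rwf":45}],"y":{"pw":[27,63,33],"qib":{"e":93,"equ":89}}}
After op 4 (replace /nr/3/1 95): {"h":{"nm":{"c":92,"ryg":9,"si":24,"t":99},"pl":{"axj":4,"gir":72,"rzt":73,"z":32}},"nr":[[9,32,58,76,7],[70,42,56],{"i":12,"iej":95,"ipb":89,"lbb":79,"ozj":28},[95,95],[52,0,33,14,22]],"q":[[19,44,49,33,33],{"d":51,"hoa":89,"r":8,"rwf":45}],"y":{"pw":[27,63,33],"qib":{"e":93,"equ":89}}}
After op 5 (add /y/pw 0): {"h":{"nm":{"c":92,"ryg":9,"si":24,"t":99},"pl":{"axj":4,"gir":72,"rzt":73,"z":32}},"nr":[[9,32,58,76,7],[70,42,56],{"i":12,"iej":95,"ipb":89,"lbb":79,"ozj":28},[95,95],[52,0,33,14,22]],"q":[[19,44,49,33,33],{"d":51,"hoa":89,"r":8,"rwf":45}],"y":{"pw":0,"qib":{"e":93,"equ":89}}}
After op 6 (replace /q/0/4 84): {"h":{"nm":{"c":92,"ryg":9,"si":24,"t":99},"pl":{"axj":4,"gir":72,"rzt":73,"z":32}},"nr":[[9,32,58,76,7],[70,42,56],{"i":12,"iej":95,"ipb":89,"lbb":79,"ozj":28},[95,95],[52,0,33,14,22]],"q":[[19,44,49,33,84],{"d":51,"hoa":89,"r":8,"rwf":45}],"y":{"pw":0,"qib":{"e":93,"equ":89}}}
After op 7 (replace /y/pw 68): {"h":{"nm":{"c":92,"ryg":9,"si":24,"t":99},"pl":{"axj":4,"gir":72,"rzt":73,"z":32}},"nr":[[9,32,58,76,7],[70,42,56],{"i":12,"iej":95,"ipb":89,"lbb":79,"ozj":28},[95,95],[52,0,33,14,22]],"q":[[19,44,49,33,84],{"d":51,"hoa":89,"r":8,"rwf":45}],"y":{"pw":68,"qib":{"e":93,"equ":89}}}
After op 8 (replace /q 1): {"h":{"nm":{"c":92,"ryg":9,"si":24,"t":99},"pl":{"axj":4,"gir":72,"rzt":73,"z":32}},"nr":[[9,32,58,76,7],[70,42,56],{"i":12,"iej":95,"ipb":89,"lbb":79,"ozj":28},[95,95],[52,0,33,14,22]],"q":1,"y":{"pw":68,"qib":{"e":93,"equ":89}}}
After op 9 (replace /nr/2 36): {"h":{"nm":{"c":92,"ryg":9,"si":24,"t":99},"pl":{"axj":4,"gir":72,"rzt":73,"z":32}},"nr":[[9,32,58,76,7],[70,42,56],36,[95,95],[52,0,33,14,22]],"q":1,"y":{"pw":68,"qib":{"e":93,"equ":89}}}
After op 10 (add /h/pl/cd 9): {"h":{"nm":{"c":92,"ryg":9,"si":24,"t":99},"pl":{"axj":4,"cd":9,"gir":72,"rzt":73,"z":32}},"nr":[[9,32,58,76,7],[70,42,56],36,[95,95],[52,0,33,14,22]],"q":1,"y":{"pw":68,"qib":{"e":93,"equ":89}}}
After op 11 (add /y/mha 2): {"h":{"nm":{"c":92,"ryg":9,"si":24,"t":99},"pl":{"axj":4,"cd":9,"gir":72,"rzt":73,"z":32}},"nr":[[9,32,58,76,7],[70,42,56],36,[95,95],[52,0,33,14,22]],"q":1,"y":{"mha":2,"pw":68,"qib":{"e":93,"equ":89}}}
After op 12 (replace /nr/4/1 14): {"h":{"nm":{"c":92,"ryg":9,"si":24,"t":99},"pl":{"axj":4,"cd":9,"gir":72,"rzt":73,"z":32}},"nr":[[9,32,58,76,7],[70,42,56],36,[95,95],[52,14,33,14,22]],"q":1,"y":{"mha":2,"pw":68,"qib":{"e":93,"equ":89}}}

Answer: {"h":{"nm":{"c":92,"ryg":9,"si":24,"t":99},"pl":{"axj":4,"cd":9,"gir":72,"rzt":73,"z":32}},"nr":[[9,32,58,76,7],[70,42,56],36,[95,95],[52,14,33,14,22]],"q":1,"y":{"mha":2,"pw":68,"qib":{"e":93,"equ":89}}}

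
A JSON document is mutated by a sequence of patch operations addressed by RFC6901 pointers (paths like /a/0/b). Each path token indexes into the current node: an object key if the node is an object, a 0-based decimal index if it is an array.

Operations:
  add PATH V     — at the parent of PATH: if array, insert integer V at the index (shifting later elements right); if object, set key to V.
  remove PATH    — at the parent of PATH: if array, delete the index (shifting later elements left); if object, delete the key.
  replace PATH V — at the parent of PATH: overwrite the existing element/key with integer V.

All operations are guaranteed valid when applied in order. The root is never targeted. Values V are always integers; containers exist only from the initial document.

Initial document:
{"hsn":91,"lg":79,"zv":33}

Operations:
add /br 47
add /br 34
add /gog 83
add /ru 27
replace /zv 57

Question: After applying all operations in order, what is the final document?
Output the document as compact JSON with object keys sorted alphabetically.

Answer: {"br":34,"gog":83,"hsn":91,"lg":79,"ru":27,"zv":57}

Derivation:
After op 1 (add /br 47): {"br":47,"hsn":91,"lg":79,"zv":33}
After op 2 (add /br 34): {"br":34,"hsn":91,"lg":79,"zv":33}
After op 3 (add /gog 83): {"br":34,"gog":83,"hsn":91,"lg":79,"zv":33}
After op 4 (add /ru 27): {"br":34,"gog":83,"hsn":91,"lg":79,"ru":27,"zv":33}
After op 5 (replace /zv 57): {"br":34,"gog":83,"hsn":91,"lg":79,"ru":27,"zv":57}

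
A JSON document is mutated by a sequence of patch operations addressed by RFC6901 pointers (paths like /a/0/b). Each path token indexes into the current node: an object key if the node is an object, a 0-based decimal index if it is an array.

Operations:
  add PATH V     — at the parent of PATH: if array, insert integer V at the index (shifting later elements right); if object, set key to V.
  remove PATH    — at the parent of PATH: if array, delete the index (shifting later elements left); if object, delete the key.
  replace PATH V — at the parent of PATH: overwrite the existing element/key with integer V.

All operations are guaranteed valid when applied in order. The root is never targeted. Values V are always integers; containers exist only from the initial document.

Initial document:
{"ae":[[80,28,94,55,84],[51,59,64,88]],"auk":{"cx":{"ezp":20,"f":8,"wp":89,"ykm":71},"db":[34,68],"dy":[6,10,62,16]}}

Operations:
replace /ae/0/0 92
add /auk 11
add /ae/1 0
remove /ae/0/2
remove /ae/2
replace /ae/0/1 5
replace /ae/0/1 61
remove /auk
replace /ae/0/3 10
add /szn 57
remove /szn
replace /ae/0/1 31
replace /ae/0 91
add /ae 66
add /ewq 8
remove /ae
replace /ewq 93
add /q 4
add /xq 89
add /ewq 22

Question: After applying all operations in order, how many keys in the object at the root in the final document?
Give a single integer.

Answer: 3

Derivation:
After op 1 (replace /ae/0/0 92): {"ae":[[92,28,94,55,84],[51,59,64,88]],"auk":{"cx":{"ezp":20,"f":8,"wp":89,"ykm":71},"db":[34,68],"dy":[6,10,62,16]}}
After op 2 (add /auk 11): {"ae":[[92,28,94,55,84],[51,59,64,88]],"auk":11}
After op 3 (add /ae/1 0): {"ae":[[92,28,94,55,84],0,[51,59,64,88]],"auk":11}
After op 4 (remove /ae/0/2): {"ae":[[92,28,55,84],0,[51,59,64,88]],"auk":11}
After op 5 (remove /ae/2): {"ae":[[92,28,55,84],0],"auk":11}
After op 6 (replace /ae/0/1 5): {"ae":[[92,5,55,84],0],"auk":11}
After op 7 (replace /ae/0/1 61): {"ae":[[92,61,55,84],0],"auk":11}
After op 8 (remove /auk): {"ae":[[92,61,55,84],0]}
After op 9 (replace /ae/0/3 10): {"ae":[[92,61,55,10],0]}
After op 10 (add /szn 57): {"ae":[[92,61,55,10],0],"szn":57}
After op 11 (remove /szn): {"ae":[[92,61,55,10],0]}
After op 12 (replace /ae/0/1 31): {"ae":[[92,31,55,10],0]}
After op 13 (replace /ae/0 91): {"ae":[91,0]}
After op 14 (add /ae 66): {"ae":66}
After op 15 (add /ewq 8): {"ae":66,"ewq":8}
After op 16 (remove /ae): {"ewq":8}
After op 17 (replace /ewq 93): {"ewq":93}
After op 18 (add /q 4): {"ewq":93,"q":4}
After op 19 (add /xq 89): {"ewq":93,"q":4,"xq":89}
After op 20 (add /ewq 22): {"ewq":22,"q":4,"xq":89}
Size at the root: 3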